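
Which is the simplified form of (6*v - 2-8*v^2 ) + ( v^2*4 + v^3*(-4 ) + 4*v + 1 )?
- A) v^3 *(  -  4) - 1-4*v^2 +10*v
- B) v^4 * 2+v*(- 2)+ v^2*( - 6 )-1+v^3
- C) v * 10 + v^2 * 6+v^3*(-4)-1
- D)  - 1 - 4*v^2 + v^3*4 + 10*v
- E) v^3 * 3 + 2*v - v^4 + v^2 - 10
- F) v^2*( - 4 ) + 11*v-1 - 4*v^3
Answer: A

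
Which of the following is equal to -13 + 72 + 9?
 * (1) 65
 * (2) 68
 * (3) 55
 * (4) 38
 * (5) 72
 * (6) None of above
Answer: 2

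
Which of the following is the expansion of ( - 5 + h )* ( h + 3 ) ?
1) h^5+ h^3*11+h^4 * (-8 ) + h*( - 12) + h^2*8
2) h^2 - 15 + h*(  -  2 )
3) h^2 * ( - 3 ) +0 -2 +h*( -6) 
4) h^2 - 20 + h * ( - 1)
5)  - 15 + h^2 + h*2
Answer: 2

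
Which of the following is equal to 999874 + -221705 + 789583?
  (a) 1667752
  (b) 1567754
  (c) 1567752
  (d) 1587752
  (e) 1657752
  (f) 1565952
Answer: c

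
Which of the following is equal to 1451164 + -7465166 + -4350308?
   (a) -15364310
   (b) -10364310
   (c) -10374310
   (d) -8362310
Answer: b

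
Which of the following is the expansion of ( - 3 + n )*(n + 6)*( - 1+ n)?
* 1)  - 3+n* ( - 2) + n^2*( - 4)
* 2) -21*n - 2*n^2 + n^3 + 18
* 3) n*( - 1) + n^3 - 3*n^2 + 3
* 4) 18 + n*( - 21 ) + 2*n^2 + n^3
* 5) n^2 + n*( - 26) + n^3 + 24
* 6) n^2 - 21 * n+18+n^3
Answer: 4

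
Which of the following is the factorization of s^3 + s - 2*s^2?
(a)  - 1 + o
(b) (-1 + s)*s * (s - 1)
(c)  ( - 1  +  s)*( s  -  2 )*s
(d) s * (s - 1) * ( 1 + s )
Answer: b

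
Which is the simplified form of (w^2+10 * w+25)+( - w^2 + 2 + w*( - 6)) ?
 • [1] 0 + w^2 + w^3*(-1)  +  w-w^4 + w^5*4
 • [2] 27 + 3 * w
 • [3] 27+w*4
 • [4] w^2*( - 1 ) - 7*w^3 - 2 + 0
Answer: 3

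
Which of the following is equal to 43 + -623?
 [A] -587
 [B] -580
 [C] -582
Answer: B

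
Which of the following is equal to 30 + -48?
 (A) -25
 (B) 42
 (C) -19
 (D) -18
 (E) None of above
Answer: D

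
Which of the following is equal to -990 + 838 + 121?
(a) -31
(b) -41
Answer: a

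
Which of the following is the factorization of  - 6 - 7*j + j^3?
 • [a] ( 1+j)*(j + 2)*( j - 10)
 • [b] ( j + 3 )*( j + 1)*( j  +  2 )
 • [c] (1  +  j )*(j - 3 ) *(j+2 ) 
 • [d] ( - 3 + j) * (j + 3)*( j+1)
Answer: c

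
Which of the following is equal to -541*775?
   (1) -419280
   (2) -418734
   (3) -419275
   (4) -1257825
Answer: 3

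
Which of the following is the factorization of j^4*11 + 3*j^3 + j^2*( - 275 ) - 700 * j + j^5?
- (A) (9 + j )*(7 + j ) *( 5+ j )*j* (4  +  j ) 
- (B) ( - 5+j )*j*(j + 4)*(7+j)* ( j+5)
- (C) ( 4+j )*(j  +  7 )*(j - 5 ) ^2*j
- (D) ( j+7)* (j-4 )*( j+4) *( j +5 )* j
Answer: B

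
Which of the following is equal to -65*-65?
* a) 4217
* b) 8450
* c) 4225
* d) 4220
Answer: c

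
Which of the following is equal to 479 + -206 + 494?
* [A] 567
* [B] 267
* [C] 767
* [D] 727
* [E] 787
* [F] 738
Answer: C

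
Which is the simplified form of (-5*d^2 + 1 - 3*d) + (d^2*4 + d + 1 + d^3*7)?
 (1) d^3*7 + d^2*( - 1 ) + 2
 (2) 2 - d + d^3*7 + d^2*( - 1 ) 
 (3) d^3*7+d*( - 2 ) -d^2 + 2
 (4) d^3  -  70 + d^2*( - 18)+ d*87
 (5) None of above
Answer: 3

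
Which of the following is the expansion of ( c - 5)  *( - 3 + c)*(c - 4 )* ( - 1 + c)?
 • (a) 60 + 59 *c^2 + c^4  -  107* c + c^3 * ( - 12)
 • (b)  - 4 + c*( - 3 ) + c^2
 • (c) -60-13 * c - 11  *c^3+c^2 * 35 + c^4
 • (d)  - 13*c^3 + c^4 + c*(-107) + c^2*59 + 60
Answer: d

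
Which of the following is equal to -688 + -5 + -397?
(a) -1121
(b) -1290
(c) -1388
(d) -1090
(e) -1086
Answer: d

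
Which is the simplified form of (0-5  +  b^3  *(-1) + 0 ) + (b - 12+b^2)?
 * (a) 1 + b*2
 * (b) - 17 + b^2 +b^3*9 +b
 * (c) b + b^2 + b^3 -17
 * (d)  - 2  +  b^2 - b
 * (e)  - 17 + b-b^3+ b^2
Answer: e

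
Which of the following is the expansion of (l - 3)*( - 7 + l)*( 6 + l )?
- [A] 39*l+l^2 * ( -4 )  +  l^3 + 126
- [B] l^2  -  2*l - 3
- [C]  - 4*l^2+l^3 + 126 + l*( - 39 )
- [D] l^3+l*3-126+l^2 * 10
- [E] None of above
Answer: C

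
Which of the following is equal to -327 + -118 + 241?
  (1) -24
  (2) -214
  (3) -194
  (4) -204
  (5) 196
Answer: 4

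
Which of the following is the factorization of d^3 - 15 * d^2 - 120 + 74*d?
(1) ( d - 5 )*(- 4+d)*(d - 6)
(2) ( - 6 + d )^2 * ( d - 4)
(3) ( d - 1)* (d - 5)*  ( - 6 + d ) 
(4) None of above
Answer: 1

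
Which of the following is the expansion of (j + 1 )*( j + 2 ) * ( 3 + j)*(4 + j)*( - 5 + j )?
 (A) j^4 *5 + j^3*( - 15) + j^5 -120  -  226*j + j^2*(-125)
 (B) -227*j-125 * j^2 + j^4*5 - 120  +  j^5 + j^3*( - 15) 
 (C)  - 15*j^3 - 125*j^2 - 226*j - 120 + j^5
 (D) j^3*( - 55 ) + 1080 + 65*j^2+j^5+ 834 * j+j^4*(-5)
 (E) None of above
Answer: A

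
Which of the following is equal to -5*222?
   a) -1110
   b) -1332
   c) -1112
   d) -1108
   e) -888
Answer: a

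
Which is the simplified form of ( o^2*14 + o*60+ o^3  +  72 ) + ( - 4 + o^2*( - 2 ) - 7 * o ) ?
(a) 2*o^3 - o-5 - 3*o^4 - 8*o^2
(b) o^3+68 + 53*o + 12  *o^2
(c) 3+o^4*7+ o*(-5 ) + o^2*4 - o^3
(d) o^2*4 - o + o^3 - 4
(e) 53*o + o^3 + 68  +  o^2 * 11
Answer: b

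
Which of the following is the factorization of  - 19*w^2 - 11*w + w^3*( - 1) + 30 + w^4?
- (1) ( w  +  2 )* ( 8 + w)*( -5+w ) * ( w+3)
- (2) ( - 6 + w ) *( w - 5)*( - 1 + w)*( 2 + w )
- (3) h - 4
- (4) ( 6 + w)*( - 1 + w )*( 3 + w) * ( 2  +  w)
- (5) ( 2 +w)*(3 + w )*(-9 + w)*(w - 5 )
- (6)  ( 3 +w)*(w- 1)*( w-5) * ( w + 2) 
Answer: 6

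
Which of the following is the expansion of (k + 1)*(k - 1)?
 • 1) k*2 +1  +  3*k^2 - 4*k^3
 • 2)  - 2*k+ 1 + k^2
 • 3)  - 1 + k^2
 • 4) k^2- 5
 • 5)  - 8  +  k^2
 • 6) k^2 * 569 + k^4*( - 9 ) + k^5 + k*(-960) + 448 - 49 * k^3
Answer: 3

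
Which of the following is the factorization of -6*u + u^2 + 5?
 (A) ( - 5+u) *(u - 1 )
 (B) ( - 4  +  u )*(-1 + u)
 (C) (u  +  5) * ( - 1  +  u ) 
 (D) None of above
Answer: A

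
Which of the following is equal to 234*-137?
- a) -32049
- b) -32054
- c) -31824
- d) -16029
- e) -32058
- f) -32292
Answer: e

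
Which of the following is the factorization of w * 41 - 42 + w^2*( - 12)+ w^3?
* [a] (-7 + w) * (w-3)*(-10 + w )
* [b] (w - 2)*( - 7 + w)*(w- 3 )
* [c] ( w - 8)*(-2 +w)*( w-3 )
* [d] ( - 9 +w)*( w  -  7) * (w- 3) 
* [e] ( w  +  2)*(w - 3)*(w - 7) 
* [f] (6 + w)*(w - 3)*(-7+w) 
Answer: b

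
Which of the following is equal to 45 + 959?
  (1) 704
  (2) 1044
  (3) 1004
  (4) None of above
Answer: 3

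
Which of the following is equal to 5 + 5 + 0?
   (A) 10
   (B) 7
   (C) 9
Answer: A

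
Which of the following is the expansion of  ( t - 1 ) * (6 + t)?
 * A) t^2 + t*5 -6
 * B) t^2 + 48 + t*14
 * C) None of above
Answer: A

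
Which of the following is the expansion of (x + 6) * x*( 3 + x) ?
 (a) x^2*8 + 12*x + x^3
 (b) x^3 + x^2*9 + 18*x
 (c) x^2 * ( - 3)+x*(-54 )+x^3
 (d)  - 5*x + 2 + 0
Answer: b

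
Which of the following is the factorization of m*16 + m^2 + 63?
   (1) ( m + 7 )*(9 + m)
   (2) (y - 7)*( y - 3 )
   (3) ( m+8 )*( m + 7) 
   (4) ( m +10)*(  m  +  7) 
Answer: 1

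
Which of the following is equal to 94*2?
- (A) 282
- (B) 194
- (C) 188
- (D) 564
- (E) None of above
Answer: C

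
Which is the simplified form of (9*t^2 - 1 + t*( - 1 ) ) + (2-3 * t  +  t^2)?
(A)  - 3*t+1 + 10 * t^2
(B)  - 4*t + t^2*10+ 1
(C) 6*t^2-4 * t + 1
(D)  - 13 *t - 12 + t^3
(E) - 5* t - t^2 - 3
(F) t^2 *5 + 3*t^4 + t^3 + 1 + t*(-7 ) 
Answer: B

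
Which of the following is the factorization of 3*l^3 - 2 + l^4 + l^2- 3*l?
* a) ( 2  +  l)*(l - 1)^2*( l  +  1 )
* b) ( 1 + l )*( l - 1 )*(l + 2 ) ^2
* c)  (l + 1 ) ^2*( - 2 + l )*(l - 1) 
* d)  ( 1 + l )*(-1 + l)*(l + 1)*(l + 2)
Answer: d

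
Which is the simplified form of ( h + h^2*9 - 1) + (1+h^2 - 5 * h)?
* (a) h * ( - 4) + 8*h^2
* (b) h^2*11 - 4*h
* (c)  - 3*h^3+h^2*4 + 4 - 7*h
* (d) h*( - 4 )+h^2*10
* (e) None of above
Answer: d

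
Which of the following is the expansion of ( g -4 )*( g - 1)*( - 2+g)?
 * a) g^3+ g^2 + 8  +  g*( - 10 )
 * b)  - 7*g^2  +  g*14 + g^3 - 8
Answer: b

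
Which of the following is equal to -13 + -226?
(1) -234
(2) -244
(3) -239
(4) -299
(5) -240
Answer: 3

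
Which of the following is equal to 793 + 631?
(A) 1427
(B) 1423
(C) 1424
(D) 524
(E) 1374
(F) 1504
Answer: C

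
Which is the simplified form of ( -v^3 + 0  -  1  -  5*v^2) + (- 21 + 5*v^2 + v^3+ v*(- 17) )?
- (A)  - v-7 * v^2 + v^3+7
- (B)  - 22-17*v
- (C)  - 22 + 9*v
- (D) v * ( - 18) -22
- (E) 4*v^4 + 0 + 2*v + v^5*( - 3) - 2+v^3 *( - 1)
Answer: B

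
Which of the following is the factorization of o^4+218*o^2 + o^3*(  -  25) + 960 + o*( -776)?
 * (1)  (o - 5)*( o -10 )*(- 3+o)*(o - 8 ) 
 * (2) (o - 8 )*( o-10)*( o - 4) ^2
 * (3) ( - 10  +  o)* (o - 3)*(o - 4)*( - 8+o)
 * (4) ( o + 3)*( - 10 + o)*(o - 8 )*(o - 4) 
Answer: 3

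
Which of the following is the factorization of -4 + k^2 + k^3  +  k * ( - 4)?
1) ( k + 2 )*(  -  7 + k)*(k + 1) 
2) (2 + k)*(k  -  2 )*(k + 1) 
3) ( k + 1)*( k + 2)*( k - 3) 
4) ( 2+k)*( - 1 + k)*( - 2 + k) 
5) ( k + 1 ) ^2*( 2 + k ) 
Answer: 2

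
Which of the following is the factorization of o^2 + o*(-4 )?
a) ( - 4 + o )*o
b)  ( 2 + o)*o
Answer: a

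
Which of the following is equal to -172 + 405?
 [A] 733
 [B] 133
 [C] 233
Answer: C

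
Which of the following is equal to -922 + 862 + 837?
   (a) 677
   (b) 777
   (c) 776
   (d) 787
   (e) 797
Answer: b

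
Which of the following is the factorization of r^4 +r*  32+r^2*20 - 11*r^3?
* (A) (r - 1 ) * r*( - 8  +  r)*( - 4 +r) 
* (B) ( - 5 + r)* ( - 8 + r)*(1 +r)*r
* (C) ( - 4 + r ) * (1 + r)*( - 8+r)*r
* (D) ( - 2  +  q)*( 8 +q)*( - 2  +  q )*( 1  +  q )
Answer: C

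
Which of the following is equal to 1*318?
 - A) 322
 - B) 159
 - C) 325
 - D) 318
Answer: D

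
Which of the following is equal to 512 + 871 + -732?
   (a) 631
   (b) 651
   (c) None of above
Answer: b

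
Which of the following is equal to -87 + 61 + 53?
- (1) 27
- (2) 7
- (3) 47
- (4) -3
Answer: 1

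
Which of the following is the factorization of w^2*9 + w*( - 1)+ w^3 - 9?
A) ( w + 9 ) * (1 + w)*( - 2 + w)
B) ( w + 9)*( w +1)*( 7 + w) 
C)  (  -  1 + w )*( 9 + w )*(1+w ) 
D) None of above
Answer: C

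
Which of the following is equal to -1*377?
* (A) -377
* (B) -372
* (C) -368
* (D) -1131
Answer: A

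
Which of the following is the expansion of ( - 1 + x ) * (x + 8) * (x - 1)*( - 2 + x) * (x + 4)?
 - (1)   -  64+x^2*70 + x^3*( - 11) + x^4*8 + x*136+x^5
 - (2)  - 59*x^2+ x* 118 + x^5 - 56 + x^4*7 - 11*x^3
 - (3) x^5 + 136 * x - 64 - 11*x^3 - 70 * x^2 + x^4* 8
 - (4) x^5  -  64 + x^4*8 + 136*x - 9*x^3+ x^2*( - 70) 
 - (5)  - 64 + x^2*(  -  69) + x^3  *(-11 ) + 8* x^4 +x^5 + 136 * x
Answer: 3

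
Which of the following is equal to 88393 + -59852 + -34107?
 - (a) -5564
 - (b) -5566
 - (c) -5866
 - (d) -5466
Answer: b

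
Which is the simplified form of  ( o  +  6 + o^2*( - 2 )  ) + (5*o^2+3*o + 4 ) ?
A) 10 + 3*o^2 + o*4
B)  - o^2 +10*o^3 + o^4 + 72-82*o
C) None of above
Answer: A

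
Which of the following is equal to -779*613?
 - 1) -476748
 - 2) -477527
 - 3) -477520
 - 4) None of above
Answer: 2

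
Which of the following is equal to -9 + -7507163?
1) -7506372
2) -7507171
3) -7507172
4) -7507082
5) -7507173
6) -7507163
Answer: 3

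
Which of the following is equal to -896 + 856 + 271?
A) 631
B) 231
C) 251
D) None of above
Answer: B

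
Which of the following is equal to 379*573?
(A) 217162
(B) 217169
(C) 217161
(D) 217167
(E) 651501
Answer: D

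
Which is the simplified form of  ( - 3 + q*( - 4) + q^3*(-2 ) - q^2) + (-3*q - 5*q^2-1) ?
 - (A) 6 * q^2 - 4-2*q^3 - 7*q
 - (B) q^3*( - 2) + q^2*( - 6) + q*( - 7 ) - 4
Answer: B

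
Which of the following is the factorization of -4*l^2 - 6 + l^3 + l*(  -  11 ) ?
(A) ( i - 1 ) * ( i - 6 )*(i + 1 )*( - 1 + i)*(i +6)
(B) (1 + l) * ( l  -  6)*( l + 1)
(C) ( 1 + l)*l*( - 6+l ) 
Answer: B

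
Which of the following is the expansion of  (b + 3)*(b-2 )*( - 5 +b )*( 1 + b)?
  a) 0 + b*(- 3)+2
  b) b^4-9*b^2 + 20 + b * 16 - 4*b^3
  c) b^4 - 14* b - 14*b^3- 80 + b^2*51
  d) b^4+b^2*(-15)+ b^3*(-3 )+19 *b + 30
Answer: d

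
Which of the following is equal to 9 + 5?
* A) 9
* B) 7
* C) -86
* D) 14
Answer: D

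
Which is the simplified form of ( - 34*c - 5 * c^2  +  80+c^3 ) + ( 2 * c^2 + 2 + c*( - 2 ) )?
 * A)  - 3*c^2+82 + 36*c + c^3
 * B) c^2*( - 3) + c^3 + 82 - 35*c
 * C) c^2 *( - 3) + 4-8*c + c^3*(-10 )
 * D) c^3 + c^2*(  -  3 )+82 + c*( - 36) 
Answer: D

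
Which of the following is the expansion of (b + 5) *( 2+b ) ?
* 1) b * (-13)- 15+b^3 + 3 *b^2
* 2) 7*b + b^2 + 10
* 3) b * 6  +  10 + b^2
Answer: 2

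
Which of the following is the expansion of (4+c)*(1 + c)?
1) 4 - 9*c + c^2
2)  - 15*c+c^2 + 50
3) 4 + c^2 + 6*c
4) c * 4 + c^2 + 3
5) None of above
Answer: 5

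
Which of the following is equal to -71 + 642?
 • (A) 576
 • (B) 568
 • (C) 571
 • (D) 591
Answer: C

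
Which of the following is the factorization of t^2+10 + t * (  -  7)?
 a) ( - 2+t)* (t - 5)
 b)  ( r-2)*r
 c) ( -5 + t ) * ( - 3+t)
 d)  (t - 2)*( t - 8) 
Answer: a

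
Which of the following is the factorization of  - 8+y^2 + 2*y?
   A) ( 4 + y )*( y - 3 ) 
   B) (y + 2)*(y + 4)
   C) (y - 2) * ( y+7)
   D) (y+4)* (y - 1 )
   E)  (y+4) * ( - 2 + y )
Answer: E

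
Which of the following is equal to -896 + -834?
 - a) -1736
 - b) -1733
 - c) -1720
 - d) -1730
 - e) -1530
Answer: d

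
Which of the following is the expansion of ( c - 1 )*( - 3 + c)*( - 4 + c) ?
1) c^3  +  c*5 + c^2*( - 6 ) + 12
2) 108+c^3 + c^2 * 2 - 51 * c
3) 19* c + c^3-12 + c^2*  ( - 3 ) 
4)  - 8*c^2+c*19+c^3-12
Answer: 4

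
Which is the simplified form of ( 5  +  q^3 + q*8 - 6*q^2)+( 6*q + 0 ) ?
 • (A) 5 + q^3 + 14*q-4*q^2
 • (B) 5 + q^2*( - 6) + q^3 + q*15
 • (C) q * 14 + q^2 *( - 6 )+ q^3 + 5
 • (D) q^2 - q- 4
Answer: C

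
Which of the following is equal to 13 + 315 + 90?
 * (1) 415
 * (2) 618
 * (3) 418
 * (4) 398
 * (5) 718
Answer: 3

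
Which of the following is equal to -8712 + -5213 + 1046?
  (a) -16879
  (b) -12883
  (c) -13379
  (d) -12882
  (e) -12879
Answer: e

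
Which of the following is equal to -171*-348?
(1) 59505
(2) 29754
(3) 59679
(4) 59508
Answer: 4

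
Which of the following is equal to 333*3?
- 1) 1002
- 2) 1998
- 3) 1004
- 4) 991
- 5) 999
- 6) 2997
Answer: 5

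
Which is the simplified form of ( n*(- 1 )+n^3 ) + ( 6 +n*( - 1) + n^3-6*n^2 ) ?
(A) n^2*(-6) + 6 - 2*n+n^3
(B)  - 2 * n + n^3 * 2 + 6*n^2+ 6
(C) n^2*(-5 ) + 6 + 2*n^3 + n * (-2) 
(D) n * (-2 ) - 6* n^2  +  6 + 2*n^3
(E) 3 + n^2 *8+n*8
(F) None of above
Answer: D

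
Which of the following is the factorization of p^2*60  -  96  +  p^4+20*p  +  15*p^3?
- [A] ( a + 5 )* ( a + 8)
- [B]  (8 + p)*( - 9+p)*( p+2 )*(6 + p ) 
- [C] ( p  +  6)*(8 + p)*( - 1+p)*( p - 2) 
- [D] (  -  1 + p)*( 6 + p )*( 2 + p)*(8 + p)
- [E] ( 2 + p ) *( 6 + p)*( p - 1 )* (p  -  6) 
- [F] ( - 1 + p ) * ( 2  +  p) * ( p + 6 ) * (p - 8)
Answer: D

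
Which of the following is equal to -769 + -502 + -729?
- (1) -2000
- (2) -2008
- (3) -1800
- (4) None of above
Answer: 1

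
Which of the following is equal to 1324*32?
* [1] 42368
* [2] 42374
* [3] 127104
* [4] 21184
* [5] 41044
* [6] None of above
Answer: 1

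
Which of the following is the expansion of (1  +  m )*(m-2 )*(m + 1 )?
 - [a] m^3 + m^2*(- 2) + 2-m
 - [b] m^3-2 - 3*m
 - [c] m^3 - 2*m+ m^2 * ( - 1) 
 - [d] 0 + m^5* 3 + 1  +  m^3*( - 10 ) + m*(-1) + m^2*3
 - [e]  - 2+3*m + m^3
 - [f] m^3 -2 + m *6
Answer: b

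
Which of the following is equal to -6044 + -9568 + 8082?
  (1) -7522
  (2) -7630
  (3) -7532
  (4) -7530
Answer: 4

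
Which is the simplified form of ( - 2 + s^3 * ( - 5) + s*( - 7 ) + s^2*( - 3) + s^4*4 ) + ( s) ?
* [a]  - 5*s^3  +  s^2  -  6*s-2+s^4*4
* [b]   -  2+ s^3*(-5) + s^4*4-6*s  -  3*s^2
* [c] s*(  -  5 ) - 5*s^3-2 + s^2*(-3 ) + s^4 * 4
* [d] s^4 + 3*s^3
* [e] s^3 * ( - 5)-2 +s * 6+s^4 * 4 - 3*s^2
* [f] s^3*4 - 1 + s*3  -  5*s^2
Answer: b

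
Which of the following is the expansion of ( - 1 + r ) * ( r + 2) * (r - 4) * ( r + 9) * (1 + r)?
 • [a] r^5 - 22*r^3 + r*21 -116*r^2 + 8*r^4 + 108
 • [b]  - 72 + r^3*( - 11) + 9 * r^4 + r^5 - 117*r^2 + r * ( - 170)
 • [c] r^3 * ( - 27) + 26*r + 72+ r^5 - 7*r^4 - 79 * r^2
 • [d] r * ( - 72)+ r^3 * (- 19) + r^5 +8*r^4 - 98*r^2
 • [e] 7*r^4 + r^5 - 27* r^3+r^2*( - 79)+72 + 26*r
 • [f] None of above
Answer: e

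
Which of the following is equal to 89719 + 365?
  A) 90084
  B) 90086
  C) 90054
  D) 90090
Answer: A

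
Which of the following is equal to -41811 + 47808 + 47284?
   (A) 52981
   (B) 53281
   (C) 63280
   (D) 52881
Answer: B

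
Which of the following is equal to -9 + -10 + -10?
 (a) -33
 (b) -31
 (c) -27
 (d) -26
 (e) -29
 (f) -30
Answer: e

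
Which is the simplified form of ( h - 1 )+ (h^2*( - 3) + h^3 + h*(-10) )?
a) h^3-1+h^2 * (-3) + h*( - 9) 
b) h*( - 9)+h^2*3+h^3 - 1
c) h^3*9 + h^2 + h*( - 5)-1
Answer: a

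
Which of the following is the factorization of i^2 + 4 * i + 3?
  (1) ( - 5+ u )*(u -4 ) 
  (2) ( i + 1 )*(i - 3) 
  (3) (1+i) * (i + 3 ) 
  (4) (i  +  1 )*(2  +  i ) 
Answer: 3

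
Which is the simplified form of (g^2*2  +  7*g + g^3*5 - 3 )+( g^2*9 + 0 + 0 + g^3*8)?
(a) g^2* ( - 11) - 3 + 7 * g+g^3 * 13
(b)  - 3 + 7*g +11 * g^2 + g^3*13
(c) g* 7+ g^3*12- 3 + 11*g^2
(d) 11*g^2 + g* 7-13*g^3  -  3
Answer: b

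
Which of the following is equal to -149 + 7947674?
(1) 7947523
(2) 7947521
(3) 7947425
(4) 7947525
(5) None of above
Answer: 4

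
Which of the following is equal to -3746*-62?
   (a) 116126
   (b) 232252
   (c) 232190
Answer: b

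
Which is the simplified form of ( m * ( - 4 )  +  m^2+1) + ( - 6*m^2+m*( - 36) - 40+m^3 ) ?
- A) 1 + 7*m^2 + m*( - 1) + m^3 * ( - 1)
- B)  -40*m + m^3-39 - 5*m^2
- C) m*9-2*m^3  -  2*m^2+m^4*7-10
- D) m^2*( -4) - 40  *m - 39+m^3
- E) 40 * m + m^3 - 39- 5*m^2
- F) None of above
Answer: B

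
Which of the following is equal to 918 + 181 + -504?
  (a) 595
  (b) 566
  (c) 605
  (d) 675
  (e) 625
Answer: a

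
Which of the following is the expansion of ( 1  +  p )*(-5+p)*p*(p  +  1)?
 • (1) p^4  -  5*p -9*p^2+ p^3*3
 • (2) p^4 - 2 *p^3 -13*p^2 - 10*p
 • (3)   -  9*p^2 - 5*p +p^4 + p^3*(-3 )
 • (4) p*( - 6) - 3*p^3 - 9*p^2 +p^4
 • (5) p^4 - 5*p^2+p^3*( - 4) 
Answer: 3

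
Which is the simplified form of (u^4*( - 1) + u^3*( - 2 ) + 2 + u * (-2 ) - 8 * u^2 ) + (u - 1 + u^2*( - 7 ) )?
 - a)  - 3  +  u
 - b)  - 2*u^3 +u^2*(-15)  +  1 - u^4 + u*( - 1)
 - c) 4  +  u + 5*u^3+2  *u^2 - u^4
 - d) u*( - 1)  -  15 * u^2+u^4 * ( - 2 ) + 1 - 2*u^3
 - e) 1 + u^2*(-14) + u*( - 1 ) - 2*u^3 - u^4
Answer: b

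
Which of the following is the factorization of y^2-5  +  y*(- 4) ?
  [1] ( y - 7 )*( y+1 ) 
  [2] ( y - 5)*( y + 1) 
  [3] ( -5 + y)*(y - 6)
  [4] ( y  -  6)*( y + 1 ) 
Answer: 2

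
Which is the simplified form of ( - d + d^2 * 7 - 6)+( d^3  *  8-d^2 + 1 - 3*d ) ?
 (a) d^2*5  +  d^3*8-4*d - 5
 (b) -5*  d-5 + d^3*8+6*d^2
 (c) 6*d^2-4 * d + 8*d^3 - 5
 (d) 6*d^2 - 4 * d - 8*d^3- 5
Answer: c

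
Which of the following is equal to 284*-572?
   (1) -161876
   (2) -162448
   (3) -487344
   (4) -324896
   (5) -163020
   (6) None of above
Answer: 2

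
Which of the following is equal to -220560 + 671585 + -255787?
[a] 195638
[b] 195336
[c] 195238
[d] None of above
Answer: c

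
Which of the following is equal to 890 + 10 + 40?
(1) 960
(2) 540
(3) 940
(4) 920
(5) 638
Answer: 3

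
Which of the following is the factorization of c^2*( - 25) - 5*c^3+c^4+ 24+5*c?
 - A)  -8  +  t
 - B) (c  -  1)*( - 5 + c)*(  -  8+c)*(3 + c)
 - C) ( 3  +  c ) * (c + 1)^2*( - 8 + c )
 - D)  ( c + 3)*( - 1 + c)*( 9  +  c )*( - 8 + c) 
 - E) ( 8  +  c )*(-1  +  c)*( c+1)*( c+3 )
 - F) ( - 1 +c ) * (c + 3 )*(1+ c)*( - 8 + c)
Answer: F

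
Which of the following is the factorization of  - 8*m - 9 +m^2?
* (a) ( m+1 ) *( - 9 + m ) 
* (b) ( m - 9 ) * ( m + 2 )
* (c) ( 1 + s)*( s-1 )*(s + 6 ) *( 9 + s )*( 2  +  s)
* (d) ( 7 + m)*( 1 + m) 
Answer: a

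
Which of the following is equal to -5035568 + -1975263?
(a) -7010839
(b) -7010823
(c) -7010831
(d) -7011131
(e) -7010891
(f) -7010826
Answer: c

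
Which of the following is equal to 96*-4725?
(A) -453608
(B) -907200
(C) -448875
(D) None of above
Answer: D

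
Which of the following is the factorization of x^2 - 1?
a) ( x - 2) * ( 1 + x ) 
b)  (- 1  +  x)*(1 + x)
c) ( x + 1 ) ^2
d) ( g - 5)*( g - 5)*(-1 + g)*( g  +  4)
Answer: b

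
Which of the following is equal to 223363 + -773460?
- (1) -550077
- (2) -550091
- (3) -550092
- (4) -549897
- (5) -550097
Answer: 5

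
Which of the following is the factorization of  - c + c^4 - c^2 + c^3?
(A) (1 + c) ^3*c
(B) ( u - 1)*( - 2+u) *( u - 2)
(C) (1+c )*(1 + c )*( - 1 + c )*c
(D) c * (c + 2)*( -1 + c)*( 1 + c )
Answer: C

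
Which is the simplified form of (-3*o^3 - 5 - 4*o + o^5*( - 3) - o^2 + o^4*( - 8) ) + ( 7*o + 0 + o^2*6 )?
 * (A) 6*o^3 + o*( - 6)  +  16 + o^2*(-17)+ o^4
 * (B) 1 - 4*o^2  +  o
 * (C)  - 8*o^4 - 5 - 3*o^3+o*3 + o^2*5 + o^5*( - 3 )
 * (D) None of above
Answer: C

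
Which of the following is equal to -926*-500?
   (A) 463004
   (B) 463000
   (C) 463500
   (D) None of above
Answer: B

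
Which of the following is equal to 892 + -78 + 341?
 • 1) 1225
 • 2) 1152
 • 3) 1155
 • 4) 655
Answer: 3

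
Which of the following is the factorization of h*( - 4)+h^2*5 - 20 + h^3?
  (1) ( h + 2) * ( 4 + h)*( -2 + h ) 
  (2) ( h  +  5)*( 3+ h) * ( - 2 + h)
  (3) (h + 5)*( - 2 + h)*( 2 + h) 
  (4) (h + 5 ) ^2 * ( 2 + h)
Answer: 3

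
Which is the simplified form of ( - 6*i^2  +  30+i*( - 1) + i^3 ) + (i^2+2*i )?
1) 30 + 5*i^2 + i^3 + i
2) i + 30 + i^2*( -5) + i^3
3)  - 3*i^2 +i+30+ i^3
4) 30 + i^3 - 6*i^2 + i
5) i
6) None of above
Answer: 2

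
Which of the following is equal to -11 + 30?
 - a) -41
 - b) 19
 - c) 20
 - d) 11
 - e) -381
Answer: b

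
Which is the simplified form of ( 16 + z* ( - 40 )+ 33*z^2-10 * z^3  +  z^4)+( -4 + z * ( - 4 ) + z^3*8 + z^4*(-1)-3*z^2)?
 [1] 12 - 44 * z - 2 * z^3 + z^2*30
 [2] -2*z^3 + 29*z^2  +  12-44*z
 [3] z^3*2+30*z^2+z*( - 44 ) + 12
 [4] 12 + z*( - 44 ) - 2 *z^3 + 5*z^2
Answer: 1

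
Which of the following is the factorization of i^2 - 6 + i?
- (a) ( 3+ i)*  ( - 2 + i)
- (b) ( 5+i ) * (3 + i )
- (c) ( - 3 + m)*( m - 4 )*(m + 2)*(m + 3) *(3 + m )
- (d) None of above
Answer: a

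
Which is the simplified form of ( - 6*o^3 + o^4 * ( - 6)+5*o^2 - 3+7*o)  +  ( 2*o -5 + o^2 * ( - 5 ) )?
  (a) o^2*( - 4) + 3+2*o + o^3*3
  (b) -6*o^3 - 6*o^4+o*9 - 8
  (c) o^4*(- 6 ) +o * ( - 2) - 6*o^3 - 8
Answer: b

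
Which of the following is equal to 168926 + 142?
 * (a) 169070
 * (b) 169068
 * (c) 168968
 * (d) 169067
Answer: b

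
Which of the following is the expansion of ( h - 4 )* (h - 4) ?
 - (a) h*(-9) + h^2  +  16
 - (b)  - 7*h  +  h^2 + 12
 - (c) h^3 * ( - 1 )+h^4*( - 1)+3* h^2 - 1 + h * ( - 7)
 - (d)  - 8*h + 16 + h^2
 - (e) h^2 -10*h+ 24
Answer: d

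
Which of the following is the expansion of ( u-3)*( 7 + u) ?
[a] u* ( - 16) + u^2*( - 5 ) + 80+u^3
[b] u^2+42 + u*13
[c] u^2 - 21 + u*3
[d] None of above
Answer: d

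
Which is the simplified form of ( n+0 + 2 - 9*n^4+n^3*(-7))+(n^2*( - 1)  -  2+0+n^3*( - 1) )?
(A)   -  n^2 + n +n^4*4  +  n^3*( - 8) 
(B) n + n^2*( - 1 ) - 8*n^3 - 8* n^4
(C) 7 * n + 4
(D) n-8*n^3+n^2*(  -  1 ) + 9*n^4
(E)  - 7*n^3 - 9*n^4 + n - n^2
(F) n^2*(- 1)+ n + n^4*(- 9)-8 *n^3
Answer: F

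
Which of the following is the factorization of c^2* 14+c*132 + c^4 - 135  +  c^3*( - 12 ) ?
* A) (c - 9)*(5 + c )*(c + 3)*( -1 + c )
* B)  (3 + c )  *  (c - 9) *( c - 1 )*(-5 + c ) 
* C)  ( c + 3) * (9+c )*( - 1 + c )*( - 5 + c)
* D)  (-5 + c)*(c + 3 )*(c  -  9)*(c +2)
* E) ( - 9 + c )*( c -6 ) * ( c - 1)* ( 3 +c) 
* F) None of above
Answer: B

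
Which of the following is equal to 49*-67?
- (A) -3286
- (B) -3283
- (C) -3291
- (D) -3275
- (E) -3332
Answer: B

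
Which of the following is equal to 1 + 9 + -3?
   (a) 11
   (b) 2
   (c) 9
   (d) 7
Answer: d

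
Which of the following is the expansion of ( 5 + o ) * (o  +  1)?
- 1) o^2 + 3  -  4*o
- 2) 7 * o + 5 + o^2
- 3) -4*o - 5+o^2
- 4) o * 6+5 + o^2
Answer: 4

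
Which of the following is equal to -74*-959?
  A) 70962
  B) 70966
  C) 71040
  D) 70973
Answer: B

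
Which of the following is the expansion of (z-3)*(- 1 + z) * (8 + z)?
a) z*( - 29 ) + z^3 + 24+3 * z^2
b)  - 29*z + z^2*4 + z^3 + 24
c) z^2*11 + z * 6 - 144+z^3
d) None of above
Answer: b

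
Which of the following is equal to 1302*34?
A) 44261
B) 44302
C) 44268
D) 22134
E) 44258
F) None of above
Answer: C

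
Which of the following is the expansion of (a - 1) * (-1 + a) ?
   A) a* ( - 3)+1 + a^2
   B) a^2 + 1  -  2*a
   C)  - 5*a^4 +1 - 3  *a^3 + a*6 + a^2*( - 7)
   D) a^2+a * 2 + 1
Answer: B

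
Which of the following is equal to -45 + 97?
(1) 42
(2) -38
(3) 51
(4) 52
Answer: 4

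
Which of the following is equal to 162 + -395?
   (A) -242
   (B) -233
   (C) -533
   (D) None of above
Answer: B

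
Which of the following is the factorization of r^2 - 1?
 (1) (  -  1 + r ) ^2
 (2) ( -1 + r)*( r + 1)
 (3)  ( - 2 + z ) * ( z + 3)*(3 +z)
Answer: 2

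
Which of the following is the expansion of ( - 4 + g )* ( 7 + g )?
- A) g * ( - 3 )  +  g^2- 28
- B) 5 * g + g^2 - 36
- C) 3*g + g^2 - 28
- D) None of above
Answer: C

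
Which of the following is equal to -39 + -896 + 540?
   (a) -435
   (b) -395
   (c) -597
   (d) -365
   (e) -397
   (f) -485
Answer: b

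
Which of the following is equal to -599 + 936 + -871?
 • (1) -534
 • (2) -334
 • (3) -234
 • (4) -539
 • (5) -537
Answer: 1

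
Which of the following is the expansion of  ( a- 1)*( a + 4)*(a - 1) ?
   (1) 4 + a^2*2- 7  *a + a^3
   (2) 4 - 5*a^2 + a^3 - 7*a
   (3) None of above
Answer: 1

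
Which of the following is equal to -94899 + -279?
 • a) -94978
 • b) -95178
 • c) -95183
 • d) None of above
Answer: b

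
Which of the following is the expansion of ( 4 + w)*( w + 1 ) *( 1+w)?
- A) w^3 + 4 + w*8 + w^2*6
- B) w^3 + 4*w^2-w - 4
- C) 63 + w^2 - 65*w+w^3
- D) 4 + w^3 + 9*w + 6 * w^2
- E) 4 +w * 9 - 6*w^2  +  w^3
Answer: D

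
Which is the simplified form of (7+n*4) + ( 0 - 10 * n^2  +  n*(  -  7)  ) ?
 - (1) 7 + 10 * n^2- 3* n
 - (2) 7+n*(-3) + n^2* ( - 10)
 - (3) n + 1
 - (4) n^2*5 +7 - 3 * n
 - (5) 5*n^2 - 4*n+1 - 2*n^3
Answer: 2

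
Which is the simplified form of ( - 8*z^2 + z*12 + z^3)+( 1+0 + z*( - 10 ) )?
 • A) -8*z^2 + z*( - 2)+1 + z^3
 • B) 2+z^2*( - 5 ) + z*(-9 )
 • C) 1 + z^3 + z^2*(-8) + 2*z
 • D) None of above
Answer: C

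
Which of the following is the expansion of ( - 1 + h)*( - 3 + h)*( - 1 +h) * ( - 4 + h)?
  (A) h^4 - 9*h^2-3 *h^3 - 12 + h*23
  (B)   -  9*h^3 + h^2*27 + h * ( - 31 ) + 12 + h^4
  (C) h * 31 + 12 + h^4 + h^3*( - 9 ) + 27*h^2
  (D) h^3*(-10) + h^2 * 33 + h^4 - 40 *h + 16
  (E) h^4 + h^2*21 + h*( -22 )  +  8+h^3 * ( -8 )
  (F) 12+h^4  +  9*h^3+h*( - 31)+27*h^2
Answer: B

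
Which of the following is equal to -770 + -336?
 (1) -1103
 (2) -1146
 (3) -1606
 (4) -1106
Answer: 4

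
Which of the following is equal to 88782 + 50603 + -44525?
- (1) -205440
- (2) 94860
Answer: 2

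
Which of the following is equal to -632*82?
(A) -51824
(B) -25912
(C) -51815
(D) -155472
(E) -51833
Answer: A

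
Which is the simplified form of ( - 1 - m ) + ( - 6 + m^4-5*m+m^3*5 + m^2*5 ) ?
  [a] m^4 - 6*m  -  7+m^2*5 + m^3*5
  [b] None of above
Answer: a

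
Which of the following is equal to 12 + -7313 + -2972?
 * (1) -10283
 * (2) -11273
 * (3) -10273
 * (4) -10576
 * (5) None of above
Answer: 3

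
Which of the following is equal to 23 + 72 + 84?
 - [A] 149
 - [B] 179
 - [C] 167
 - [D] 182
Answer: B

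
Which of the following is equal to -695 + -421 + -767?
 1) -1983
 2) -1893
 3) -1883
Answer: 3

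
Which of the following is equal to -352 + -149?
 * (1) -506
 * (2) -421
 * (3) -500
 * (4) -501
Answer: 4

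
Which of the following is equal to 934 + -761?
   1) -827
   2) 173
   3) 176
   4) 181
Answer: 2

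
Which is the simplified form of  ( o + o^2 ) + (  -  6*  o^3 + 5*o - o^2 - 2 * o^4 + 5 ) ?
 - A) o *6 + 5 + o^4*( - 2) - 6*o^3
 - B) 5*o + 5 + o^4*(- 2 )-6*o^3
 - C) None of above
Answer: A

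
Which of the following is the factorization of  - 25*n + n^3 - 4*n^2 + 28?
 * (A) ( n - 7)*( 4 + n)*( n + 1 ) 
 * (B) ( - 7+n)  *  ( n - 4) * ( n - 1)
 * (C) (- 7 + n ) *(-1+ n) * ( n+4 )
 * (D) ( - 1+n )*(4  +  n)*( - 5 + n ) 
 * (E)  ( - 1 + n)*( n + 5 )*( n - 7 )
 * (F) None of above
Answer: C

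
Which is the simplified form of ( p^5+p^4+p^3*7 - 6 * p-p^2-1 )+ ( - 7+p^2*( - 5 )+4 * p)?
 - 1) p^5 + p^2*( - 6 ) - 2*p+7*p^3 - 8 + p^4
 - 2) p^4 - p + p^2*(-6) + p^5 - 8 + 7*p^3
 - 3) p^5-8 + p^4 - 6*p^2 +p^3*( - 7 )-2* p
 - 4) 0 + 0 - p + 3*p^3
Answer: 1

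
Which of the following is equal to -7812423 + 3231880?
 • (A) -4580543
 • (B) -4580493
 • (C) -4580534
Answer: A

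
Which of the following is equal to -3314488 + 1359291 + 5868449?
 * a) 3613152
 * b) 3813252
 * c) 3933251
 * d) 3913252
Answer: d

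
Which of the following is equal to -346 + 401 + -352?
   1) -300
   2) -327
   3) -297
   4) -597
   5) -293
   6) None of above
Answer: 3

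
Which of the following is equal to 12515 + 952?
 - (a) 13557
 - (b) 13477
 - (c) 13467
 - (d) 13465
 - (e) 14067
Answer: c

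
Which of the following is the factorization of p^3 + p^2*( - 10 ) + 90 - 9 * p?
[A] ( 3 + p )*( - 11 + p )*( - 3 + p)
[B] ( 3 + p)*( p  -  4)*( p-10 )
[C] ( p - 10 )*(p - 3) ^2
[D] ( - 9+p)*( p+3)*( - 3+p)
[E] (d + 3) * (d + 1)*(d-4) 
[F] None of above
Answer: F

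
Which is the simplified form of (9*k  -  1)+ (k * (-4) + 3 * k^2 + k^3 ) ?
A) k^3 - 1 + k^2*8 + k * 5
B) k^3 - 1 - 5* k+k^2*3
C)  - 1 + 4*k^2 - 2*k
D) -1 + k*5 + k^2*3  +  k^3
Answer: D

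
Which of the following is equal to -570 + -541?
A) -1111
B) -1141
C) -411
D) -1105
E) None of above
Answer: A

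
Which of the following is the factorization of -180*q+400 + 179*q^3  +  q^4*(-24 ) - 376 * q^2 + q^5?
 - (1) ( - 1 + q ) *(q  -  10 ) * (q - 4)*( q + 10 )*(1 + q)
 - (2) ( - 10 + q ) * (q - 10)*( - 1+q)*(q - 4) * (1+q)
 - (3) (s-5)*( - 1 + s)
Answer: 2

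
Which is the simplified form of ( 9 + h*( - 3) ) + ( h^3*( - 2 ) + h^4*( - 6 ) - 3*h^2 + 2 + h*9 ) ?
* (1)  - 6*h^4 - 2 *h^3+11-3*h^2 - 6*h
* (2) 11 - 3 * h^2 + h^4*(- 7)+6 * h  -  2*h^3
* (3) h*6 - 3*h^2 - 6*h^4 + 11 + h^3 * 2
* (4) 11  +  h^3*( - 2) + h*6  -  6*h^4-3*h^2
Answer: 4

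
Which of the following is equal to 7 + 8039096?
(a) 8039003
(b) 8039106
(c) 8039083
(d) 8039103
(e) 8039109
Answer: d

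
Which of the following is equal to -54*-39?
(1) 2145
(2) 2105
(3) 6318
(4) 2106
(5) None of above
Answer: 4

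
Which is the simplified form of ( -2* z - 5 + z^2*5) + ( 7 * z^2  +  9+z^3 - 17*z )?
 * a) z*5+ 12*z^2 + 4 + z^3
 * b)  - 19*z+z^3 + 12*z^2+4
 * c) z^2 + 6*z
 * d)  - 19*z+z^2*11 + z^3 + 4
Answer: b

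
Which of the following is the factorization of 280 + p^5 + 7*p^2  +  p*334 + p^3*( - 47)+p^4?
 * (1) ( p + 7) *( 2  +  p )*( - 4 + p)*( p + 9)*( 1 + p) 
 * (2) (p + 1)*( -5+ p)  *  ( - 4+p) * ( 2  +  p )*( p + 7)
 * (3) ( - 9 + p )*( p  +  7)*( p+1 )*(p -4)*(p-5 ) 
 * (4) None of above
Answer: 2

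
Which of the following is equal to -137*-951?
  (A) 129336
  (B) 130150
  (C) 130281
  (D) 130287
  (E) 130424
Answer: D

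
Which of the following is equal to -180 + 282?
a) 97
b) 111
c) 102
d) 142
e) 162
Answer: c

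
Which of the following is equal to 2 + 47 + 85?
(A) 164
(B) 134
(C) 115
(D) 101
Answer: B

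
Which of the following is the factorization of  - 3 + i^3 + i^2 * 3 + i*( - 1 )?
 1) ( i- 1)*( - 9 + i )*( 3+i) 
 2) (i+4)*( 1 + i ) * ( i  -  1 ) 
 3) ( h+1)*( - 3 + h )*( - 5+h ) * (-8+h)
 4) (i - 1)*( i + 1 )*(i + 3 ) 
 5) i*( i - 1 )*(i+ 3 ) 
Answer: 4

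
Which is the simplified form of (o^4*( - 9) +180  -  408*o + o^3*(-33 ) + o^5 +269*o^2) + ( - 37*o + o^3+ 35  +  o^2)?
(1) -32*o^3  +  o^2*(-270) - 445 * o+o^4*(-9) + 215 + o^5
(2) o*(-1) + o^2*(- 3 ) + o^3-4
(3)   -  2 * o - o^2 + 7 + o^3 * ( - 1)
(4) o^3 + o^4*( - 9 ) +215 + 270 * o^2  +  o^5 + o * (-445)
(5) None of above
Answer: 5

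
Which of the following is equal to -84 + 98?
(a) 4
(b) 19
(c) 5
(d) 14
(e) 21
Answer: d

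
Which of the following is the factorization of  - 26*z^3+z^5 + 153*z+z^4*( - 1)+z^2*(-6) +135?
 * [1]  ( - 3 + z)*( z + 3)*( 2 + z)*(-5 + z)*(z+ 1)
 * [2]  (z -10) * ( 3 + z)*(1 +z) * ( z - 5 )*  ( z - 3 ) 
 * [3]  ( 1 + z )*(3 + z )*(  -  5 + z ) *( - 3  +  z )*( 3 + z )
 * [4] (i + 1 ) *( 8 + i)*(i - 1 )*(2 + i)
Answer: 3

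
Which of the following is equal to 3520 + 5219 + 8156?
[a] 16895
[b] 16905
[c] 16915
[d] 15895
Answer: a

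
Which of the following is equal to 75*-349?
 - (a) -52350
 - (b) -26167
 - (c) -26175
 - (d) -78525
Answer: c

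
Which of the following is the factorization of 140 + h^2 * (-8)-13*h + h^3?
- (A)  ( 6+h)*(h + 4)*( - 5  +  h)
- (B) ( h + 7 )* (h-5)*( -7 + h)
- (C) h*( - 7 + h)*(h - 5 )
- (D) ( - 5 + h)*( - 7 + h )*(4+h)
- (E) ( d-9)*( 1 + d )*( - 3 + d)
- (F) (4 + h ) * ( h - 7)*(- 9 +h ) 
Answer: D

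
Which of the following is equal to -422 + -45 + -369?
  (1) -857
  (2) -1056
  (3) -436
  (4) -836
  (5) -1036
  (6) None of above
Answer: 4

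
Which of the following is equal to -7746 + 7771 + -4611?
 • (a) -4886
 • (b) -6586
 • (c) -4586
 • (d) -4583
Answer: c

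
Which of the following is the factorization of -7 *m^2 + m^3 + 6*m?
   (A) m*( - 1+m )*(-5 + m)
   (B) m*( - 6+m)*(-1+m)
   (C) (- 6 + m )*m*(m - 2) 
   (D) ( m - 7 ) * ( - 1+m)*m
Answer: B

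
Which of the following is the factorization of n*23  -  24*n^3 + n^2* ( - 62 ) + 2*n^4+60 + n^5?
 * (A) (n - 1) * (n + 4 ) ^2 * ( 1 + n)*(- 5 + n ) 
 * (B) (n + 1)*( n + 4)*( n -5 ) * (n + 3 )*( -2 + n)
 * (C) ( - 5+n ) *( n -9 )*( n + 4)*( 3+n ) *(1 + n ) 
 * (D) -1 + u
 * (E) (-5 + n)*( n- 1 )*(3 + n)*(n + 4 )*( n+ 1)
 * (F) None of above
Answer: E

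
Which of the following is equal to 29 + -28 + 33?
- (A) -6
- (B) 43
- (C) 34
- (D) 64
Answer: C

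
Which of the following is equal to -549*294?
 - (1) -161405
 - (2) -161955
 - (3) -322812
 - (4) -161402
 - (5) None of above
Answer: 5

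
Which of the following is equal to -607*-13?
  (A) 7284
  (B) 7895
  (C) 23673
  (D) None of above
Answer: D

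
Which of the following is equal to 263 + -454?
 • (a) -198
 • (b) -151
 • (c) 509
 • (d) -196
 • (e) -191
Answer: e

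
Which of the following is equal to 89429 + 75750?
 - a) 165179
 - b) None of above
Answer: a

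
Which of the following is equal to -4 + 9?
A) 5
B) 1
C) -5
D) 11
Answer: A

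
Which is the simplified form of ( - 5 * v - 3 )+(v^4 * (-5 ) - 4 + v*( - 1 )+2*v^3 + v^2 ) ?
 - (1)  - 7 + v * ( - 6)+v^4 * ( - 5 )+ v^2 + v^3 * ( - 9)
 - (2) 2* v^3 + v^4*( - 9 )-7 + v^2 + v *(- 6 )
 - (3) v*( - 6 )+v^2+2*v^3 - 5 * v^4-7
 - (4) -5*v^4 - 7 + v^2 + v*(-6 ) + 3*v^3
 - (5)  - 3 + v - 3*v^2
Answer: 3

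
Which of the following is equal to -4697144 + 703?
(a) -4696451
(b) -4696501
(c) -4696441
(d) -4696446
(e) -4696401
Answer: c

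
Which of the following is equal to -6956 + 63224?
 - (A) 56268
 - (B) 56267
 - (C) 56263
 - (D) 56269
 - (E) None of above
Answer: A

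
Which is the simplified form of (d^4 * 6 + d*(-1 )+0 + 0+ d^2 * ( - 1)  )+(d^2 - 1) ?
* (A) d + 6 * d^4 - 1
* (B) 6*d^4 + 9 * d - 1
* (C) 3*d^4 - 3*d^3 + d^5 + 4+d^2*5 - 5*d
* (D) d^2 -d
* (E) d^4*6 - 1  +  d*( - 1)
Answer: E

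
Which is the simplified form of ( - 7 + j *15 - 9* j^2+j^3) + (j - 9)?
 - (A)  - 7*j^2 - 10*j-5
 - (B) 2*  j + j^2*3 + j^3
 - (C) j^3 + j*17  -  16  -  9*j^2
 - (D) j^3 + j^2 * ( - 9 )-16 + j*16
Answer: D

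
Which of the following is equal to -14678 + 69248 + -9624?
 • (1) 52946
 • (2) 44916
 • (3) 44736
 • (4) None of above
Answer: 4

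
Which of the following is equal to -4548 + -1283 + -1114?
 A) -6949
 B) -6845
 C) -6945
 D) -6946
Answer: C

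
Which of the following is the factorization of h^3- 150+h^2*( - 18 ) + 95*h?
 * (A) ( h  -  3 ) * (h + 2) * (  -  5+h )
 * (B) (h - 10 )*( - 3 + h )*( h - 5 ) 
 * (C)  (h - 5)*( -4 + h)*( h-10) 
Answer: B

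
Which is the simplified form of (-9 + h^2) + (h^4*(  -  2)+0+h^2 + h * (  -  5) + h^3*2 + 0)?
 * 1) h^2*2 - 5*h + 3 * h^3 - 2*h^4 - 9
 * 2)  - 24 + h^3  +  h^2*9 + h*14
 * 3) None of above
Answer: 3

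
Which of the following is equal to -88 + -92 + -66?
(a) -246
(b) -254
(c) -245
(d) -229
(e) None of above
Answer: a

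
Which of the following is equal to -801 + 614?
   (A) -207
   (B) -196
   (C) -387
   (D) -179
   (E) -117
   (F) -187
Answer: F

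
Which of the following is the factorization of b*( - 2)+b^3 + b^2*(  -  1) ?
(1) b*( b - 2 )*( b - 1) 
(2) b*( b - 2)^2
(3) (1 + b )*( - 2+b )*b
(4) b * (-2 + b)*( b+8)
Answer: 3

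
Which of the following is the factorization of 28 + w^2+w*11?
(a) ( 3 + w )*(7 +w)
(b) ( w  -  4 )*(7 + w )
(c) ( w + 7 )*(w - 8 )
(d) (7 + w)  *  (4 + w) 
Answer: d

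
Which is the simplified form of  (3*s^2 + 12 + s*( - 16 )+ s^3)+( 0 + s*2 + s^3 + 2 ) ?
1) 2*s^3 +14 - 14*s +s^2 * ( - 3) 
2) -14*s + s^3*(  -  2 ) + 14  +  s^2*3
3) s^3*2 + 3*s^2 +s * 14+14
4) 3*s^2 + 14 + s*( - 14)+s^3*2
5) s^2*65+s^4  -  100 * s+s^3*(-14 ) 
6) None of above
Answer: 4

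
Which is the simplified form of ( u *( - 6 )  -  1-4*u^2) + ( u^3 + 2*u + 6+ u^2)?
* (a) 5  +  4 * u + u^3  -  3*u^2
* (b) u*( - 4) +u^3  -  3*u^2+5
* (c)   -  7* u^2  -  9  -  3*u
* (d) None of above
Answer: b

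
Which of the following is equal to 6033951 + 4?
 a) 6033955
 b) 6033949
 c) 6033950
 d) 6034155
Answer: a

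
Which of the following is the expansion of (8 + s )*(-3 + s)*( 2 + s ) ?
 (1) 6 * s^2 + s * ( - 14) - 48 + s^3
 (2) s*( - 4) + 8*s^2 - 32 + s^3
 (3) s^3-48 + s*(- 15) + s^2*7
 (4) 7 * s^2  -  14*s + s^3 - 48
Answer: 4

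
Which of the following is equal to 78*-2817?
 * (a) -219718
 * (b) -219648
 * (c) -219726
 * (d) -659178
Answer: c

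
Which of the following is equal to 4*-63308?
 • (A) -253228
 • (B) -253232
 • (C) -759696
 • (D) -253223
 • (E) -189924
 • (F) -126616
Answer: B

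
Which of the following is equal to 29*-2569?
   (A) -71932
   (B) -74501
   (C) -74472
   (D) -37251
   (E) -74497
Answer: B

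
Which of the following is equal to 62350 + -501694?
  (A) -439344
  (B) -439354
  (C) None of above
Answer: A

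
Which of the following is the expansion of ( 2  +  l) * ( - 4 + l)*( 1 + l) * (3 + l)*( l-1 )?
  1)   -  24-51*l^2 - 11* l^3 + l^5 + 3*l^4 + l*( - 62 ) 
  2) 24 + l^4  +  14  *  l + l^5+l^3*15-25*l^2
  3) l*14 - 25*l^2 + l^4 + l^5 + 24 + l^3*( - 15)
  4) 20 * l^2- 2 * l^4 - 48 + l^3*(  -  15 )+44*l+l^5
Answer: 3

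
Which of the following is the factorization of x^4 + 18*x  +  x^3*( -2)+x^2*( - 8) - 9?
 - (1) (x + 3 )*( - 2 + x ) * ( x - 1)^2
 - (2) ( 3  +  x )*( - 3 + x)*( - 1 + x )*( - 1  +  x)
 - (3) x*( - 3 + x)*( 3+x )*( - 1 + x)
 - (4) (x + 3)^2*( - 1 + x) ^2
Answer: 2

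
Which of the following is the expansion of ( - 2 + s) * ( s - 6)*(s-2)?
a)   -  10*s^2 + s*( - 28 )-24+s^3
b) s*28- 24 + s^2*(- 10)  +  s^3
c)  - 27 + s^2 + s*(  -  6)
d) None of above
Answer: b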